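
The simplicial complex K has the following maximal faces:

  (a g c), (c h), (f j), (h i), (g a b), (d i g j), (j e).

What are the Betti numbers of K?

Take the total order a < b < c < d < e < f < g < h < i < j on the vertex set. Then K (dimension 3) consists of the simplices:

  0-simplices (10): a, b, c, d, e, f, g, h, i, j
  1-simplices (15): ab, ac, ag, bg, cg, ch, dg, di, dj, ej, fj, gi, gj, hi, ij
  2-simplices (6): abg, acg, dgi, dgj, dij, gij
  3-simplices (1): dgij

giving chain groups C_0 ≅ Z^10, C_1 ≅ Z^15, C_2 ≅ Z^6, C_3 ≅ Z^1.

∂_1: C_1 → C_0 is given by ∂[p,q] = [q] − [p].
The resulting 10×15 matrix has rank 9, and its Smith normal form has invariant factors (1,1,1,1,1,1,1,1,1).

Boundary ∂_2: C_2 → C_1 acts by ∂[p,q,r] = [q,r] − [p,r] + [p,q]. For instance
  ∂acg = cg − ag + ac,
  ∂dij = ij − dj + di.
This gives a 15×6 integer matrix of rank 5; reducing to Smith normal form yields diagonal entries (1,1,1,1,1).

Boundary ∂_3: C_3 → C_2 sends each 3-simplex σ to the alternating sum Σ_i (−1)^i (σ with its i-th vertex removed). For instance
  ∂dgij = gij − dij + dgj − dgi.
This gives a 6×1 integer matrix of rank 1; reducing to Smith normal form yields diagonal entries (1).

Computing H_k = (kernel of ∂_k) / (image of ∂_{k+1}):

  H_0: rank C_0 − rank ∂_1 = 10 − 9 = 1, and the invariant factors of ∂_1 are all 1, so H_0 ≅ Z.
  H_1: rank ker ∂_1 − rank ∂_2 = (15 − 9) − 5 = 1, and the invariant factors of ∂_2 are all 1, so H_1 ≅ Z.
  H_2: rank ker ∂_2 − rank ∂_3 = (6 − 5) − 1 = 0, and the invariant factors of ∂_3 are all 1, so H_2 ≅ 0.
  H_3: rank ker ∂_3 − rank ∂_4 = (1 − 1) − 0 = 0, and there is no ∂_4, so H_3 ≅ 0.

As a check, the Euler characteristic is 10 − 15 + 6 − 1 = 0, which agrees with 1 − 1 + 0 − 0 = 0.

Hence the Betti numbers are b_0 = 1, b_1 = 1, b_2 = 0, b_3 = 0.

b_0 = 1, b_1 = 1, b_2 = 0, b_3 = 0.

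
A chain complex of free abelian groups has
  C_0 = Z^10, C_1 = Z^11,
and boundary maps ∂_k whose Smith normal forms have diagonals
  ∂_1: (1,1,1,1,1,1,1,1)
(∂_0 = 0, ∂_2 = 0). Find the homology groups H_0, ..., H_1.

H_0 ≅ Z^2,  H_1 ≅ Z^3.

H_0: b_0 = 10 − 0 − 8 = 2; torsion from ∂_1 factors > 1: none. So H_0 ≅ Z^2.
H_1: b_1 = 11 − 8 − 0 = 3; torsion from ∂_2 factors > 1: none. So H_1 ≅ Z^3.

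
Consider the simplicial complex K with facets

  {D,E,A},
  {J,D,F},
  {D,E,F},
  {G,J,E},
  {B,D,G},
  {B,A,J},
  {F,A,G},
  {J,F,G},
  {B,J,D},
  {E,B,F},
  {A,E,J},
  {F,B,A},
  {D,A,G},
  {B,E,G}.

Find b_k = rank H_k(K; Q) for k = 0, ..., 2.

Order the vertices as A < B < D < E < F < G < J. Listing each simplex with vertices in this order, K has dimension 2 with simplices:

  0-simplices (7): A, B, D, E, F, G, J
  1-simplices (21): AB, AD, AE, AF, AG, AJ, BD, BE, BF, BG, BJ, DE, DF, DG, DJ, EF, EG, EJ, FG, FJ, GJ
  2-simplices (14): ABF, ABJ, ADE, ADG, AEJ, AFG, BDG, BDJ, BEF, BEG, DEF, DFJ, EGJ, FGJ

so the chain groups are C_0 ≅ Z^7, C_1 ≅ Z^21, C_2 ≅ Z^14.

Boundary ∂_1: C_1 → C_0 maps an edge to its endpoints' difference, ∂[p,q] = q − p.
As a 7×21 matrix over Z this has rank 6, with invariant factors (1,1,1,1,1,1).

∂_2: C_2 → C_1 sends each 2-simplex [p,q,r] to [q,r] − [p,r] + [p,q]. For instance
  ∂DFJ = FJ − DJ + DF,
  ∂FGJ = GJ − FJ + FG.
This gives a 21×14 integer matrix of rank 13; reducing to Smith normal form yields diagonal entries (1,1,1,1,1,1,1,1,1,1,1,1,1).

Computing H_k = (kernel of ∂_k) / (image of ∂_{k+1}):

  H_0: rank C_0 − rank ∂_1 = 7 − 6 = 1, and the invariant factors of ∂_1 are all 1, so H_0 = Z.
  H_1: rank ker ∂_1 − rank ∂_2 = (21 − 6) − 13 = 2, and the invariant factors of ∂_2 are all 1, so H_1 = Z^2.
  H_2: rank ker ∂_2 − rank ∂_3 = (14 − 13) − 0 = 1, and there is no ∂_3, so H_2 = Z.

(K is a triangulation of the torus T^2.)

Hence the Betti numbers are b_0 = 1, b_1 = 2, b_2 = 1.

b_0 = 1, b_1 = 2, b_2 = 1.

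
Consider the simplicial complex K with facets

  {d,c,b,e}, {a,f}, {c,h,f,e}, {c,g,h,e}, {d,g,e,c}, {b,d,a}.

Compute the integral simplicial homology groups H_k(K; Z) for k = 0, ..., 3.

We work with the vertex ordering a < b < c < d < e < f < g < h. The simplices of K, each written with vertices in increasing order, are:

  0-simplices (8): a, b, c, d, e, f, g, h
  1-simplices (18): ab, ad, af, bc, bd, be, cd, ce, cf, cg, ch, de, dg, ef, eg, eh, fh, gh
  2-simplices (14): abd, bcd, bce, bde, cde, cdg, cef, ceg, ceh, cfh, cgh, deg, efh, egh
  3-simplices (4): bcde, cdeg, cefh, cegh

Hence C_0 ≅ Z^8, C_1 ≅ Z^18, C_2 ≅ Z^14, C_3 ≅ Z^4.

∂_1: C_1 → C_0 is given by ∂[p,q] = [q] − [p].
This gives a 8×18 integer matrix of rank 7; reducing to Smith normal form yields diagonal entries (1,1,1,1,1,1,1).

The boundary map ∂_2: C_2 → C_1 sends each 2-simplex [p,q,r] to [q,r] − [p,r] + [p,q]. For instance
  ∂cgh = gh − ch + cg,
  ∂cef = ef − cf + ce.
The 18×14 boundary matrix has rank 10 and Smith normal form diag(1,1,1,1,1,1,1,1,1,1).

Boundary ∂_3: C_3 → C_2 sends each 3-simplex σ to the alternating sum Σ_i (−1)^i (σ with its i-th vertex removed). For instance
  ∂cefh = efh − cfh + ceh − cef,
  ∂bcde = cde − bde + bce − bcd.
The 14×4 boundary matrix has rank 4 and Smith normal form diag(1,1,1,1).

Computing H_k = (kernel of ∂_k) / (image of ∂_{k+1}):

  H_0: rank C_0 − rank ∂_1 = 8 − 7 = 1, and the invariant factors of ∂_1 are all 1, so H_0 ≅ Z.
  H_1: rank ker ∂_1 − rank ∂_2 = (18 − 7) − 10 = 1, and the invariant factors of ∂_2 are all 1, so H_1 ≅ Z.
  H_2: rank ker ∂_2 − rank ∂_3 = (14 − 10) − 4 = 0, and the invariant factors of ∂_3 are all 1, so H_2 ≅ 0.
  H_3: rank ker ∂_3 − rank ∂_4 = (4 − 4) − 0 = 0, and there is no ∂_4, so H_3 ≅ 0.

As a check, the Euler characteristic is 8 − 18 + 14 − 4 = 0, which agrees with 1 − 1 + 0 − 0 = 0.

H_0 ≅ Z,  H_1 ≅ Z,  H_2 = 0,  H_3 = 0.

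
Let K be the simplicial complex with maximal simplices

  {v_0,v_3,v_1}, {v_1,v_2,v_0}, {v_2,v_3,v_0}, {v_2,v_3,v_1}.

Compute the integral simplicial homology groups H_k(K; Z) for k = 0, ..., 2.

H_0 = Z,  H_1 = 0,  H_2 = Z.

We work with the vertex ordering v_0 < v_1 < v_2 < v_3. The simplices of K, each written with vertices in increasing order, are:

  0-simplices (4): [v_0], [v_1], [v_2], [v_3]
  1-simplices (6): [v_0,v_1], [v_0,v_2], [v_0,v_3], [v_1,v_2], [v_1,v_3], [v_2,v_3]
  2-simplices (4): [v_0,v_1,v_2], [v_0,v_1,v_3], [v_0,v_2,v_3], [v_1,v_2,v_3]

Hence C_0 ≅ Z^4, C_1 ≅ Z^6, C_2 ≅ Z^4.

The boundary map ∂_1: C_1 → C_0 maps an edge to its endpoints' difference, ∂[p,q] = q − p. For instance
  ∂[v_1,v_2] = [v_2] − [v_1].
This gives a 4×6 integer matrix of rank 3; reducing to Smith normal form yields diagonal entries (1,1,1).

The boundary map ∂_2: C_2 → C_1 sends each 2-simplex [p,q,r] to [q,r] − [p,r] + [p,q]. For instance
  ∂[v_1,v_2,v_3] = [v_2,v_3] − [v_1,v_3] + [v_1,v_2],
  ∂[v_0,v_2,v_3] = [v_2,v_3] − [v_0,v_3] + [v_0,v_2].
The 6×4 boundary matrix has rank 3 and Smith normal form diag(1,1,1).

From H_k ≅ ker(∂_k) / im(∂_{k+1}) we obtain:

  H_0: rank C_0 − rank ∂_1 = 4 − 3 = 1, and the invariant factors of ∂_1 are all 1, so H_0 ≅ Z.
  H_1: rank ker ∂_1 − rank ∂_2 = (6 − 3) − 3 = 0, and the invariant factors of ∂_2 are all 1, so H_1 ≅ 0.
  H_2: rank ker ∂_2 − rank ∂_3 = (4 − 3) − 0 = 1, and there is no ∂_3, so H_2 ≅ Z.

(K is a triangulation of the 2-sphere S^2.)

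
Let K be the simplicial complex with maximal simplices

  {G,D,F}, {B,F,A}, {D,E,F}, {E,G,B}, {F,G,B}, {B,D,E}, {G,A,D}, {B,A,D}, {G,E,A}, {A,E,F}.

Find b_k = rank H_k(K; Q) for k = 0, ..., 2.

b_0 = 1, b_1 = 0, b_2 = 0.

K has 6 vertices, 15 edges, 10 triangles.
rank ∂_0 = 0, rank ∂_1 = 5 ⇒ b_0 = 6 − 0 − 5 = 1; all invariant factors of ∂_1 are 1 so no torsion. So H_0 ≅ Z.
rank ∂_1 = 5, rank ∂_2 = 10 ⇒ b_1 = 15 − 5 − 10 = 0; ∂_2 has invariant factor(s) [2] giving torsion. So H_1 ≅ Z/2.
rank ∂_2 = 10, rank ∂_3 = 0 ⇒ b_2 = 10 − 10 − 0 = 0. So H_2 ≅ 0.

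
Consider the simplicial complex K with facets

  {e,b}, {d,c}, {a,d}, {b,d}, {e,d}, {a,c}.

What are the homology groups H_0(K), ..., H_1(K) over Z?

Take the total order a < b < c < d < e on the vertex set. Then K (dimension 1) consists of the simplices:

  0-simplices (5): a, b, c, d, e
  1-simplices (6): ac, ad, bd, be, cd, de

so the chain groups are C_0 ≅ Z^5, C_1 ≅ Z^6.

∂_1: C_1 → C_0 maps an edge to its endpoints' difference, ∂[p,q] = q − p.
The resulting 5×6 matrix has rank 4, and its Smith normal form has invariant factors (1,1,1,1).

Now H_k = ker ∂_k / im ∂_{k+1}, so:

  H_0: rank C_0 − rank ∂_1 = 5 − 4 = 1, and the invariant factors of ∂_1 are all 1, so H_0 = Z.
  H_1: rank ker ∂_1 − rank ∂_2 = (6 − 4) − 0 = 2, and there is no ∂_2, so H_1 = Z^2.

As a check, the Euler characteristic is 5 − 6 = -1, which agrees with 1 − 2 = -1.

H_0 = Z,  H_1 = Z^2.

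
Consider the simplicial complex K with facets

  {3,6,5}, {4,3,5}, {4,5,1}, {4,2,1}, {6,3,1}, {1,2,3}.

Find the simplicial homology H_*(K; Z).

Fix the vertex order 1 < 2 < 3 < 4 < 5 < 6 and write every simplex with vertices in increasing order. Then dim K = 2 and the simplices of K are:

  0-simplices (6): [1], [2], [3], [4], [5], [6]
  1-simplices (12): [1,2], [1,3], [1,4], [1,5], [1,6], [2,3], [2,4], [3,4], [3,5], [3,6], [4,5], [5,6]
  2-simplices (6): [1,2,3], [1,2,4], [1,3,6], [1,4,5], [3,4,5], [3,5,6]

giving chain groups C_0 ≅ Z^6, C_1 ≅ Z^12, C_2 ≅ Z^6.

∂_1: C_1 → C_0 maps an edge to its endpoints' difference, ∂[p,q] = q − p.
This gives a 6×12 integer matrix of rank 5; reducing to Smith normal form yields diagonal entries (1,1,1,1,1).

The boundary map ∂_2: C_2 → C_1 maps a triangle to the signed sum of its edges. For instance
  ∂[1,2,4] = [2,4] − [1,4] + [1,2],
  ∂[1,3,6] = [3,6] − [1,6] + [1,3].
The 12×6 boundary matrix has rank 6 and Smith normal form diag(1,1,1,1,1,1).

Reading off H_k = ker ∂_k / im ∂_{k+1}:

  H_0: rank C_0 − rank ∂_1 = 6 − 5 = 1, and the invariant factors of ∂_1 are all 1, so H_0 ≅ Z.
  H_1: rank ker ∂_1 − rank ∂_2 = (12 − 5) − 6 = 1, and the invariant factors of ∂_2 are all 1, so H_1 ≅ Z.
  H_2: rank ker ∂_2 − rank ∂_3 = (6 − 6) − 0 = 0, and there is no ∂_3, so H_2 ≅ 0.

As a check, the Euler characteristic is 6 − 12 + 6 = 0, which agrees with 1 − 1 + 0 = 0.
(K is a triangulation of the cylinder S^1 x I.)

H_0 ≅ Z,  H_1 ≅ Z,  H_2 = 0.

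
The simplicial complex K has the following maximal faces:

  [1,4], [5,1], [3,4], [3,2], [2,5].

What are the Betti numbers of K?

Order the vertices as 1 < 2 < 3 < 4 < 5. Listing each simplex with vertices in this order, K has dimension 1 with simplices:

  0-simplices (5): [1], [2], [3], [4], [5]
  1-simplices (5): [1,4], [1,5], [2,3], [2,5], [3,4]

so the chain groups are C_0 ≅ Z^5, C_1 ≅ Z^5.

Boundary ∂_1: C_1 → C_0 sends each edge [p,q] (with p < q) to q − p. For instance
  ∂[3,4] = [4] − [3].
The resulting 5×5 matrix has rank 4, and its Smith normal form has invariant factors (1,1,1,1).

Computing H_k = (kernel of ∂_k) / (image of ∂_{k+1}):

  H_0: rank C_0 − rank ∂_1 = 5 − 4 = 1, and the invariant factors of ∂_1 are all 1, so H_0 = Z.
  H_1: rank ker ∂_1 − rank ∂_2 = (5 − 4) − 0 = 1, and there is no ∂_2, so H_1 = Z.

Hence the Betti numbers are b_0 = 1, b_1 = 1.

b_0 = 1, b_1 = 1.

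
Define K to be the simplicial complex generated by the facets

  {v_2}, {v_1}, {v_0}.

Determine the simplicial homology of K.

We work with the vertex ordering v_0 < v_1 < v_2. The simplices of K, each written with vertices in increasing order, are:

  0-simplices (3): [v_0], [v_1], [v_2]

giving chain groups C_0 ≅ Z^3.

Reading off H_k = ker ∂_k / im ∂_{k+1}:

  H_0: rank C_0 − rank ∂_1 = 3 − 0 = 3, and there is no ∂_1, so H_0 ≅ Z^3.

H_0 ≅ Z^3.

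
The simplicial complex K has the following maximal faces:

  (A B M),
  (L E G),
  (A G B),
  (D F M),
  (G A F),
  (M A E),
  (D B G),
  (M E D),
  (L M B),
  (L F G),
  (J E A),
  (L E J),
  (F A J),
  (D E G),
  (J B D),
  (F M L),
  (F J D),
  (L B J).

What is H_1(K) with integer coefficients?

H_1 = Z^2.

Take the total order A < B < D < E < F < G < J < L < M on the vertex set. Then K (dimension 2) consists of the simplices:

  0-simplices (9): A, B, D, E, F, G, J, L, M
  1-simplices (27): AB, AE, AF, AG, AJ, AM, BD, BG, BJ, BL, BM, DE, DF, DG, DJ, DM, EG, EJ, EL, EM, FG, FJ, FL, FM, GL, JL, LM
  2-simplices (18): ABG, ABM, AEJ, AEM, AFG, AFJ, BDG, BDJ, BJL, BLM, DEG, DEM, DFJ, DFM, EGL, EJL, FGL, FLM

Hence C_0 ≅ Z^9, C_1 ≅ Z^27, C_2 ≅ Z^18.

The boundary map ∂_1: C_1 → C_0 sends each edge [p,q] (with p < q) to q − p.
The 9×27 boundary matrix has rank 8 and Smith normal form diag(1,1,1,1,1,1,1,1).

∂_2: C_2 → C_1 sends each 2-simplex [p,q,r] to [q,r] − [p,r] + [p,q]. For instance
  ∂DEG = EG − DG + DE,
  ∂AFJ = FJ − AJ + AF.
As a 27×18 matrix over Z this has rank 17, with invariant factors (1,1,1,1,1,1,1,1,1,1,1,1,1,1,1,1,1).

Reading off H_k = ker ∂_k / im ∂_{k+1}:

  H_1: rank ker ∂_1 − rank ∂_2 = (27 − 8) − 17 = 2, and the invariant factors of ∂_2 are all 1, so H_1 ≅ Z^2.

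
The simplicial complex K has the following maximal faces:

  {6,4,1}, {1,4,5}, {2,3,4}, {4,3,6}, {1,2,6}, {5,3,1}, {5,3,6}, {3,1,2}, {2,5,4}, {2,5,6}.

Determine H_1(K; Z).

Fix the vertex order 1 < 2 < 3 < 4 < 5 < 6 and write every simplex with vertices in increasing order. Then dim K = 2 and the simplices of K are:

  0-simplices (6): [1], [2], [3], [4], [5], [6]
  1-simplices (15): [1,2], [1,3], [1,4], [1,5], [1,6], [2,3], [2,4], [2,5], [2,6], [3,4], [3,5], [3,6], [4,5], [4,6], [5,6]
  2-simplices (10): [1,2,3], [1,2,6], [1,3,5], [1,4,5], [1,4,6], [2,3,4], [2,4,5], [2,5,6], [3,4,6], [3,5,6]

giving chain groups C_0 ≅ Z^6, C_1 ≅ Z^15, C_2 ≅ Z^10.

The boundary map ∂_1: C_1 → C_0 maps an edge to its endpoints' difference, ∂[p,q] = q − p.
As a 6×15 matrix over Z this has rank 5, with invariant factors (1,1,1,1,1).

∂_2: C_2 → C_1 maps a triangle to the signed sum of its edges. For instance
  ∂[2,4,5] = [4,5] − [2,5] + [2,4],
  ∂[3,5,6] = [5,6] − [3,6] + [3,5].
This gives a 15×10 integer matrix of rank 10; reducing to Smith normal form yields diagonal entries (1,1,1,1,1,1,1,1,1,2).

From H_k ≅ ker(∂_k) / im(∂_{k+1}) we obtain:

  H_1: rank ker ∂_1 − rank ∂_2 = (15 − 5) − 10 = 0, and ∂_2 has invariant factor 2 > 1, so H_1 ≅ Z/2.

H_1 ≅ Z/2.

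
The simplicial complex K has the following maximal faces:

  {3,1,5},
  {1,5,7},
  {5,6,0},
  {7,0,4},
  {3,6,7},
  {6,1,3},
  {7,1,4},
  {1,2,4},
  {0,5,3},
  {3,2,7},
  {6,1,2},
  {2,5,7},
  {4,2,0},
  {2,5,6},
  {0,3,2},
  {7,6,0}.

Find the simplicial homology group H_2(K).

H_2 = Z.

We work with the vertex ordering 0 < 1 < 2 < 3 < 4 < 5 < 6 < 7. The simplices of K, each written with vertices in increasing order, are:

  0-simplices (8): [0], [1], [2], [3], [4], [5], [6], [7]
  1-simplices (24): (24 of them)
  2-simplices (16): [0,2,3], [0,2,4], [0,3,5], [0,4,7], [0,5,6], [0,6,7], [1,2,4], [1,2,6], [1,3,5], [1,3,6], [1,4,7], [1,5,7], [2,3,7], [2,5,6], [2,5,7], [3,6,7]

Hence C_0 ≅ Z^8, C_1 ≅ Z^24, C_2 ≅ Z^16.

∂_1: C_1 → C_0 is given by ∂[p,q] = [q] − [p]. For instance
  ∂[1,6] = [6] − [1].
The resulting 8×24 matrix has rank 7, and its Smith normal form has invariant factors (1,1,1,1,1,1,1).

∂_2: C_2 → C_1 acts by ∂[p,q,r] = [q,r] − [p,r] + [p,q]. For instance
  ∂[0,3,5] = [3,5] − [0,5] + [0,3],
  ∂[2,5,6] = [5,6] − [2,6] + [2,5].
As a 24×16 matrix over Z this has rank 15, with invariant factors (1,1,1,1,1,1,1,1,1,1,1,1,1,1,1).

From H_k ≅ ker(∂_k) / im(∂_{k+1}) we obtain:

  H_2: rank ker ∂_2 − rank ∂_3 = (16 − 15) − 0 = 1, and there is no ∂_3, so H_2 ≅ Z.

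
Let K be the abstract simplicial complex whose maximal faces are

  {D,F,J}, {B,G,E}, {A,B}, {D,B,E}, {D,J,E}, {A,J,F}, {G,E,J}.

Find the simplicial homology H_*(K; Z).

Order the vertices as A < B < D < E < F < G < J. Listing each simplex with vertices in this order, K has dimension 2 with simplices:

  0-simplices (7): A, B, D, E, F, G, J
  1-simplices (13): AB, AF, AJ, BD, BE, BG, DE, DF, DJ, EG, EJ, FJ, GJ
  2-simplices (6): AFJ, BDE, BEG, DEJ, DFJ, EGJ

giving chain groups C_0 ≅ Z^7, C_1 ≅ Z^13, C_2 ≅ Z^6.

∂_1: C_1 → C_0 is given by ∂[p,q] = [q] − [p].
As a 7×13 matrix over Z this has rank 6, with invariant factors (1,1,1,1,1,1).

∂_2: C_2 → C_1 acts by ∂[p,q,r] = [q,r] − [p,r] + [p,q]. For instance
  ∂BEG = EG − BG + BE,
  ∂EGJ = GJ − EJ + EG.
This gives a 13×6 integer matrix of rank 6; reducing to Smith normal form yields diagonal entries (1,1,1,1,1,1).

Computing H_k = (kernel of ∂_k) / (image of ∂_{k+1}):

  H_0: rank C_0 − rank ∂_1 = 7 − 6 = 1, and the invariant factors of ∂_1 are all 1, so H_0 = Z.
  H_1: rank ker ∂_1 − rank ∂_2 = (13 − 6) − 6 = 1, and the invariant factors of ∂_2 are all 1, so H_1 = Z.
  H_2: rank ker ∂_2 − rank ∂_3 = (6 − 6) − 0 = 0, and there is no ∂_3, so H_2 = 0.

As a check, the Euler characteristic is 7 − 13 + 6 = 0, which agrees with 1 − 1 + 0 = 0.

H_0 = Z,  H_1 = Z,  H_2 = 0.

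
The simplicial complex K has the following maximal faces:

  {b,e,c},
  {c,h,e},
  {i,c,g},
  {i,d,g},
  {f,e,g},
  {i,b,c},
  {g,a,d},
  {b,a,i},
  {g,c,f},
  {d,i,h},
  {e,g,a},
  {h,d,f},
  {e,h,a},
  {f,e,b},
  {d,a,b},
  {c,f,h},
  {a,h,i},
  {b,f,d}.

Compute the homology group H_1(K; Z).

H_1 ≅ Z ⊕ Z/2.

Order the vertices as a < b < c < d < e < f < g < h < i. Listing each simplex with vertices in this order, K has dimension 2 with simplices:

  0-simplices (9): a, b, c, d, e, f, g, h, i
  1-simplices (27): ab, ad, ae, ag, ah, ai, bc, bd, be, bf, bi, ce, cf, cg, ch, ci, df, dg, dh, di, ef, eg, eh, fg, fh, gi, hi
  2-simplices (18): abd, abi, adg, aeg, aeh, ahi, bce, bci, bdf, bef, ceh, cfg, cfh, cgi, dfh, dgi, dhi, efg

giving chain groups C_0 ≅ Z^9, C_1 ≅ Z^27, C_2 ≅ Z^18.

∂_1: C_1 → C_0 sends each edge [p,q] (with p < q) to q − p.
As a 9×27 matrix over Z this has rank 8, with invariant factors (1,1,1,1,1,1,1,1).

Boundary ∂_2: C_2 → C_1 maps a triangle to the signed sum of its edges. For instance
  ∂ceh = eh − ch + ce,
  ∂aeh = eh − ah + ae.
This gives a 27×18 integer matrix of rank 18; reducing to Smith normal form yields diagonal entries (1,1,1,1,1,1,1,1,1,1,1,1,1,1,1,1,1,2).

Computing H_k = (kernel of ∂_k) / (image of ∂_{k+1}):

  H_1: rank ker ∂_1 − rank ∂_2 = (27 − 8) − 18 = 1, and ∂_2 has invariant factor 2 > 1, so H_1 = Z ⊕ Z/2.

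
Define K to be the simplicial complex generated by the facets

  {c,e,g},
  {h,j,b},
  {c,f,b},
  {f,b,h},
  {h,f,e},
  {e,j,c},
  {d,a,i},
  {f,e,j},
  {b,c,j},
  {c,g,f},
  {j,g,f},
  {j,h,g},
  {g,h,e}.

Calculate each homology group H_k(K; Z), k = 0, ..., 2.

K has 10 vertices, 21 edges, 13 triangles.
rank ∂_0 = 0, rank ∂_1 = 8 ⇒ b_0 = 10 − 0 − 8 = 2; all invariant factors of ∂_1 are 1 so no torsion. So H_0 ≅ Z^2.
rank ∂_1 = 8, rank ∂_2 = 13 ⇒ b_1 = 21 − 8 − 13 = 0; ∂_2 has invariant factor(s) [2] giving torsion. So H_1 ≅ Z/2.
rank ∂_2 = 13, rank ∂_3 = 0 ⇒ b_2 = 13 − 13 − 0 = 0. So H_2 ≅ 0.

H_0 ≅ Z^2,  H_1 ≅ Z/2,  H_2 = 0.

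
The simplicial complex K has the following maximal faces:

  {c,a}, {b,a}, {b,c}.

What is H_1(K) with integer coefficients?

H_1 ≅ Z.

Fix the vertex order a < b < c and write every simplex with vertices in increasing order. Then dim K = 1 and the simplices of K are:

  0-simplices (3): a, b, c
  1-simplices (3): ab, ac, bc

Hence C_0 ≅ Z^3, C_1 ≅ Z^3.

The boundary map ∂_1: C_1 → C_0 maps an edge to its endpoints' difference, ∂[p,q] = q − p.
The 3×3 boundary matrix has rank 2 and Smith normal form diag(1,1).

Reading off H_k = ker ∂_k / im ∂_{k+1}:

  H_1: rank ker ∂_1 − rank ∂_2 = (3 − 2) − 0 = 1, and there is no ∂_2, so H_1 ≅ Z.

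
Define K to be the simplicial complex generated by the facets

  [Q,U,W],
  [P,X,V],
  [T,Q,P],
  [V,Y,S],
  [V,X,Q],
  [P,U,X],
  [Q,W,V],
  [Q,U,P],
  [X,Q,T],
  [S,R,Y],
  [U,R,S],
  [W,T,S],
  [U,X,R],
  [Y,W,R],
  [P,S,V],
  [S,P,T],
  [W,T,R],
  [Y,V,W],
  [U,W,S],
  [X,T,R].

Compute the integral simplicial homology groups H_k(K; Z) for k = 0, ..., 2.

K has 10 vertices, 30 edges, 20 triangles.
rank ∂_0 = 0, rank ∂_1 = 9 ⇒ b_0 = 10 − 0 − 9 = 1; all invariant factors of ∂_1 are 1 so no torsion. So H_0 ≅ Z.
rank ∂_1 = 9, rank ∂_2 = 20 ⇒ b_1 = 30 − 9 − 20 = 1; ∂_2 has invariant factor(s) [2] giving torsion. So H_1 ≅ Z ⊕ Z/2.
rank ∂_2 = 20, rank ∂_3 = 0 ⇒ b_2 = 20 − 20 − 0 = 0. So H_2 ≅ 0.

H_0 ≅ Z,  H_1 ≅ Z ⊕ Z/2,  H_2 = 0.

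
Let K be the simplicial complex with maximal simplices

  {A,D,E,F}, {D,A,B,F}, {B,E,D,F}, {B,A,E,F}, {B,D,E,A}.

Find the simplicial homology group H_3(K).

We work with the vertex ordering A < B < D < E < F. The simplices of K, each written with vertices in increasing order, are:

  0-simplices (5): A, B, D, E, F
  1-simplices (10): AB, AD, AE, AF, BD, BE, BF, DE, DF, EF
  2-simplices (10): ABD, ABE, ABF, ADE, ADF, AEF, BDE, BDF, BEF, DEF
  3-simplices (5): ABDE, ABDF, ABEF, ADEF, BDEF

Hence C_0 ≅ Z^5, C_1 ≅ Z^10, C_2 ≅ Z^10, C_3 ≅ Z^5.

The boundary map ∂_1: C_1 → C_0 maps an edge to its endpoints' difference, ∂[p,q] = q − p. For instance
  ∂AD = D − A.
The 5×10 boundary matrix has rank 4 and Smith normal form diag(1,1,1,1).

The boundary map ∂_2: C_2 → C_1 acts by ∂[p,q,r] = [q,r] − [p,r] + [p,q]. For instance
  ∂BDF = DF − BF + BD,
  ∂BEF = EF − BF + BE.
The 10×10 boundary matrix has rank 6 and Smith normal form diag(1,1,1,1,1,1).

Boundary ∂_3: C_3 → C_2 sends each 3-simplex σ to the alternating sum Σ_i (−1)^i (σ with its i-th vertex removed). For instance
  ∂ABEF = BEF − AEF + ABF − ABE,
  ∂ABDE = BDE − ADE + ABE − ABD.
The resulting 10×5 matrix has rank 4, and its Smith normal form has invariant factors (1,1,1,1).

From H_k ≅ ker(∂_k) / im(∂_{k+1}) we obtain:

  H_3: rank ker ∂_3 − rank ∂_4 = (5 − 4) − 0 = 1, and there is no ∂_4, so H_3 = Z.

H_3 = Z.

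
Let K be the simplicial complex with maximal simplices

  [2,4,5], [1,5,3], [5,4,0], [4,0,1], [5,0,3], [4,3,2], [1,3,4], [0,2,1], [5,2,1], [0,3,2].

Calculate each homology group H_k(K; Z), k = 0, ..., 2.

K has 6 vertices, 15 edges, 10 triangles.
rank ∂_0 = 0, rank ∂_1 = 5 ⇒ b_0 = 6 − 0 − 5 = 1; all invariant factors of ∂_1 are 1 so no torsion. So H_0 = Z.
rank ∂_1 = 5, rank ∂_2 = 10 ⇒ b_1 = 15 − 5 − 10 = 0; ∂_2 has invariant factor(s) [2] giving torsion. So H_1 = Z_2.
rank ∂_2 = 10, rank ∂_3 = 0 ⇒ b_2 = 10 − 10 − 0 = 0. So H_2 = 0.

H_0 = Z,  H_1 = Z_2,  H_2 = 0.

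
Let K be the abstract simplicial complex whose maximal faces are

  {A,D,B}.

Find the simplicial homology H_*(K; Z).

H_0 ≅ Z,  H_1 = 0,  H_2 = 0.

Take the total order A < B < D on the vertex set. Then K (dimension 2) consists of the simplices:

  0-simplices (3): A, B, D
  1-simplices (3): AB, AD, BD
  2-simplices (1): ABD

Hence C_0 ≅ Z^3, C_1 ≅ Z^3, C_2 ≅ Z^1.

∂_1: C_1 → C_0 maps an edge to its endpoints' difference, ∂[p,q] = q − p. For instance
  ∂BD = D − B.
The resulting 3×3 matrix has rank 2, and its Smith normal form has invariant factors (1,1).

Boundary ∂_2: C_2 → C_1 maps a triangle to the signed sum of its edges. For instance
  ∂ABD = BD − AD + AB.
As a 3×1 matrix over Z this has rank 1, with invariant factors (1).

Now H_k = ker ∂_k / im ∂_{k+1}, so:

  H_0: rank C_0 − rank ∂_1 = 3 − 2 = 1, and the invariant factors of ∂_1 are all 1, so H_0 ≅ Z.
  H_1: rank ker ∂_1 − rank ∂_2 = (3 − 2) − 1 = 0, and the invariant factors of ∂_2 are all 1, so H_1 ≅ 0.
  H_2: rank ker ∂_2 − rank ∂_3 = (1 − 1) − 0 = 0, and there is no ∂_3, so H_2 ≅ 0.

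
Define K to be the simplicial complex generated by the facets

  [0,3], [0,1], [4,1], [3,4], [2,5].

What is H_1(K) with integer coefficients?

Take the total order 0 < 1 < 2 < 3 < 4 < 5 on the vertex set. Then K (dimension 1) consists of the simplices:

  0-simplices (6): [0], [1], [2], [3], [4], [5]
  1-simplices (5): [0,1], [0,3], [1,4], [2,5], [3,4]

giving chain groups C_0 ≅ Z^6, C_1 ≅ Z^5.

Boundary ∂_1: C_1 → C_0 maps an edge to its endpoints' difference, ∂[p,q] = q − p. For instance
  ∂[1,4] = [4] − [1].
The resulting 6×5 matrix has rank 4, and its Smith normal form has invariant factors (1,1,1,1).

Now H_k = ker ∂_k / im ∂_{k+1}, so:

  H_1: rank ker ∂_1 − rank ∂_2 = (5 − 4) − 0 = 1, and there is no ∂_2, so H_1 ≅ Z.

H_1 ≅ Z.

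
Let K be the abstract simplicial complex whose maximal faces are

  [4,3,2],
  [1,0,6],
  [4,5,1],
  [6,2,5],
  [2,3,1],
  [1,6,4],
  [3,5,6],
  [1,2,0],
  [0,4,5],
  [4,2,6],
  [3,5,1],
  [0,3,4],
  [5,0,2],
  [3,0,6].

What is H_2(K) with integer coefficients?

H_2 ≅ Z.

Fix the vertex order 0 < 1 < 2 < 3 < 4 < 5 < 6 and write every simplex with vertices in increasing order. Then dim K = 2 and the simplices of K are:

  0-simplices (7): [0], [1], [2], [3], [4], [5], [6]
  1-simplices (21): [0,1], [0,2], [0,3], [0,4], [0,5], [0,6], [1,2], [1,3], [1,4], [1,5], [1,6], [2,3], [2,4], [2,5], [2,6], [3,4], [3,5], [3,6], [4,5], [4,6], [5,6]
  2-simplices (14): [0,1,2], [0,1,6], [0,2,5], [0,3,4], [0,3,6], [0,4,5], [1,2,3], [1,3,5], [1,4,5], [1,4,6], [2,3,4], [2,4,6], [2,5,6], [3,5,6]

so the chain groups are C_0 ≅ Z^7, C_1 ≅ Z^21, C_2 ≅ Z^14.

∂_1: C_1 → C_0 is given by ∂[p,q] = [q] − [p]. For instance
  ∂[4,6] = [6] − [4].
The 7×21 boundary matrix has rank 6 and Smith normal form diag(1,1,1,1,1,1).

∂_2: C_2 → C_1 maps a triangle to the signed sum of its edges. For instance
  ∂[0,2,5] = [2,5] − [0,5] + [0,2],
  ∂[0,1,2] = [1,2] − [0,2] + [0,1].
As a 21×14 matrix over Z this has rank 13, with invariant factors (1,1,1,1,1,1,1,1,1,1,1,1,1).

Computing H_k = (kernel of ∂_k) / (image of ∂_{k+1}):

  H_2: rank ker ∂_2 − rank ∂_3 = (14 − 13) − 0 = 1, and there is no ∂_3, so H_2 = Z.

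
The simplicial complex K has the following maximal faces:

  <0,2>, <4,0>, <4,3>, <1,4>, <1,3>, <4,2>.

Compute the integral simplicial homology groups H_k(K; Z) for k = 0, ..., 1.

Order the vertices as 0 < 1 < 2 < 3 < 4. Listing each simplex with vertices in this order, K has dimension 1 with simplices:

  0-simplices (5): [0], [1], [2], [3], [4]
  1-simplices (6): [0,2], [0,4], [1,3], [1,4], [2,4], [3,4]

Hence C_0 ≅ Z^5, C_1 ≅ Z^6.

∂_1: C_1 → C_0 is given by ∂[p,q] = [q] − [p]. For instance
  ∂[2,4] = [4] − [2].
This gives a 5×6 integer matrix of rank 4; reducing to Smith normal form yields diagonal entries (1,1,1,1).

Reading off H_k = ker ∂_k / im ∂_{k+1}:

  H_0: rank C_0 − rank ∂_1 = 5 − 4 = 1, and the invariant factors of ∂_1 are all 1, so H_0 ≅ Z.
  H_1: rank ker ∂_1 − rank ∂_2 = (6 − 4) − 0 = 2, and there is no ∂_2, so H_1 ≅ Z^2.

As a check, the Euler characteristic is 5 − 6 = -1, which agrees with 1 − 2 = -1.

H_0 = Z,  H_1 = Z^2.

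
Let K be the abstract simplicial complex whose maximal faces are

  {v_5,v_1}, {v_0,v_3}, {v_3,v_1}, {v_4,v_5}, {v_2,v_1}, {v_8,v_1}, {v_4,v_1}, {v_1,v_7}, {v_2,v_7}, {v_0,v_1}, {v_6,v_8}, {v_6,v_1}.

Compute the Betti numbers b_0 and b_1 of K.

Order the vertices as v_0 < v_1 < v_2 < v_3 < v_4 < v_5 < v_6 < v_7 < v_8. Listing each simplex with vertices in this order, K has dimension 1 with simplices:

  0-simplices (9): [v_0], [v_1], [v_2], [v_3], [v_4], [v_5], [v_6], [v_7], [v_8]
  1-simplices (12): [v_0,v_1], [v_0,v_3], [v_1,v_2], [v_1,v_3], [v_1,v_4], [v_1,v_5], [v_1,v_6], [v_1,v_7], [v_1,v_8], [v_2,v_7], [v_4,v_5], [v_6,v_8]

so the chain groups are C_0 ≅ Z^9, C_1 ≅ Z^12.

∂_1: C_1 → C_0 is given by ∂[p,q] = [q] − [p]. For instance
  ∂[v_4,v_5] = [v_5] − [v_4].
The 9×12 boundary matrix has rank 8 and Smith normal form diag(1,1,1,1,1,1,1,1).

Computing H_k = (kernel of ∂_k) / (image of ∂_{k+1}):

  H_0: rank C_0 − rank ∂_1 = 9 − 8 = 1, and the invariant factors of ∂_1 are all 1, so H_0 ≅ Z.
  H_1: rank ker ∂_1 − rank ∂_2 = (12 − 8) − 0 = 4, and there is no ∂_2, so H_1 ≅ Z^4.

As a check, the Euler characteristic is 9 − 12 = -3, which agrees with 1 − 4 = -3.

Hence the Betti numbers are b_0 = 1, b_1 = 4.

b_0 = 1, b_1 = 4.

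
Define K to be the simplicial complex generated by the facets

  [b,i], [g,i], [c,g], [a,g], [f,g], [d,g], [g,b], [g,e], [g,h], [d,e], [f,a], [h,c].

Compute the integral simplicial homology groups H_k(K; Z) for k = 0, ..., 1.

Take the total order a < b < c < d < e < f < g < h < i on the vertex set. Then K (dimension 1) consists of the simplices:

  0-simplices (9): a, b, c, d, e, f, g, h, i
  1-simplices (12): af, ag, bg, bi, cg, ch, de, dg, eg, fg, gh, gi

so the chain groups are C_0 ≅ Z^9, C_1 ≅ Z^12.

The boundary map ∂_1: C_1 → C_0 maps an edge to its endpoints' difference, ∂[p,q] = q − p. For instance
  ∂cg = g − c.
As a 9×12 matrix over Z this has rank 8, with invariant factors (1,1,1,1,1,1,1,1).

Now H_k = ker ∂_k / im ∂_{k+1}, so:

  H_0: rank C_0 − rank ∂_1 = 9 − 8 = 1, and the invariant factors of ∂_1 are all 1, so H_0 ≅ Z.
  H_1: rank ker ∂_1 − rank ∂_2 = (12 − 8) − 0 = 4, and there is no ∂_2, so H_1 ≅ Z^4.

As a check, the Euler characteristic is 9 − 12 = -3, which agrees with 1 − 4 = -3.

H_0 = Z,  H_1 = Z^4.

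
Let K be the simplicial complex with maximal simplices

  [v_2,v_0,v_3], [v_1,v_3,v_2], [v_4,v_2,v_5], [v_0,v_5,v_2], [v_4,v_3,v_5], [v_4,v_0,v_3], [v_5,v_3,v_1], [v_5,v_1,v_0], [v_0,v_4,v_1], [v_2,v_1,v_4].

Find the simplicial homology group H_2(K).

Take the total order v_0 < v_1 < v_2 < v_3 < v_4 < v_5 on the vertex set. Then K (dimension 2) consists of the simplices:

  0-simplices (6): [v_0], [v_1], [v_2], [v_3], [v_4], [v_5]
  1-simplices (15): (15 of them)
  2-simplices (10): [v_0,v_1,v_4], [v_0,v_1,v_5], [v_0,v_2,v_3], [v_0,v_2,v_5], [v_0,v_3,v_4], [v_1,v_2,v_3], [v_1,v_2,v_4], [v_1,v_3,v_5], [v_2,v_4,v_5], [v_3,v_4,v_5]

Hence C_0 ≅ Z^6, C_1 ≅ Z^15, C_2 ≅ Z^10.

∂_1: C_1 → C_0 maps an edge to its endpoints' difference, ∂[p,q] = q − p.
This gives a 6×15 integer matrix of rank 5; reducing to Smith normal form yields diagonal entries (1,1,1,1,1).

Boundary ∂_2: C_2 → C_1 acts by ∂[p,q,r] = [q,r] − [p,r] + [p,q]. For instance
  ∂[v_1,v_2,v_3] = [v_2,v_3] − [v_1,v_3] + [v_1,v_2],
  ∂[v_1,v_2,v_4] = [v_2,v_4] − [v_1,v_4] + [v_1,v_2].
The 15×10 boundary matrix has rank 10 and Smith normal form diag(1,1,1,1,1,1,1,1,1,2).

From H_k ≅ ker(∂_k) / im(∂_{k+1}) we obtain:

  H_2: rank ker ∂_2 − rank ∂_3 = (10 − 10) − 0 = 0, and there is no ∂_3, so H_2 ≅ 0.

(K is a triangulation of the real projective plane RP^2.)

H_2 = 0.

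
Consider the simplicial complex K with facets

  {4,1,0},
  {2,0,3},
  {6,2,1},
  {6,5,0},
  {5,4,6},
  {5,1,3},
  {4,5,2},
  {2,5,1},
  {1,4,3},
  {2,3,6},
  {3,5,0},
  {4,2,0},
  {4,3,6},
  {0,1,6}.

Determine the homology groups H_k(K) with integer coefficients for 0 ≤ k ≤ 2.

Take the total order 0 < 1 < 2 < 3 < 4 < 5 < 6 on the vertex set. Then K (dimension 2) consists of the simplices:

  0-simplices (7): [0], [1], [2], [3], [4], [5], [6]
  1-simplices (21): [0,1], [0,2], [0,3], [0,4], [0,5], [0,6], [1,2], [1,3], [1,4], [1,5], [1,6], [2,3], [2,4], [2,5], [2,6], [3,4], [3,5], [3,6], [4,5], [4,6], [5,6]
  2-simplices (14): [0,1,4], [0,1,6], [0,2,3], [0,2,4], [0,3,5], [0,5,6], [1,2,5], [1,2,6], [1,3,4], [1,3,5], [2,3,6], [2,4,5], [3,4,6], [4,5,6]

giving chain groups C_0 ≅ Z^7, C_1 ≅ Z^21, C_2 ≅ Z^14.

∂_1: C_1 → C_0 maps an edge to its endpoints' difference, ∂[p,q] = q − p. For instance
  ∂[0,2] = [2] − [0].
The 7×21 boundary matrix has rank 6 and Smith normal form diag(1,1,1,1,1,1).

Boundary ∂_2: C_2 → C_1 maps a triangle to the signed sum of its edges. For instance
  ∂[1,2,5] = [2,5] − [1,5] + [1,2],
  ∂[2,3,6] = [3,6] − [2,6] + [2,3].
The 21×14 boundary matrix has rank 13 and Smith normal form diag(1,1,1,1,1,1,1,1,1,1,1,1,1).

Reading off H_k = ker ∂_k / im ∂_{k+1}:

  H_0: rank C_0 − rank ∂_1 = 7 − 6 = 1, and the invariant factors of ∂_1 are all 1, so H_0 = Z.
  H_1: rank ker ∂_1 − rank ∂_2 = (21 − 6) − 13 = 2, and the invariant factors of ∂_2 are all 1, so H_1 = Z^2.
  H_2: rank ker ∂_2 − rank ∂_3 = (14 − 13) − 0 = 1, and there is no ∂_3, so H_2 = Z.

(K is a triangulation of the torus T^2.)

H_0 ≅ Z,  H_1 ≅ Z^2,  H_2 ≅ Z.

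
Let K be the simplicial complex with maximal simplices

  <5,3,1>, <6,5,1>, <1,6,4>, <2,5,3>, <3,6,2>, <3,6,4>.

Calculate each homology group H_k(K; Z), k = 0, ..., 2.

H_0 = Z,  H_1 = Z,  H_2 = 0.

Take the total order 1 < 2 < 3 < 4 < 5 < 6 on the vertex set. Then K (dimension 2) consists of the simplices:

  0-simplices (6): [1], [2], [3], [4], [5], [6]
  1-simplices (12): [1,3], [1,4], [1,5], [1,6], [2,3], [2,5], [2,6], [3,4], [3,5], [3,6], [4,6], [5,6]
  2-simplices (6): [1,3,5], [1,4,6], [1,5,6], [2,3,5], [2,3,6], [3,4,6]

so the chain groups are C_0 ≅ Z^6, C_1 ≅ Z^12, C_2 ≅ Z^6.

The boundary map ∂_1: C_1 → C_0 maps an edge to its endpoints' difference, ∂[p,q] = q − p. For instance
  ∂[5,6] = [6] − [5].
As a 6×12 matrix over Z this has rank 5, with invariant factors (1,1,1,1,1).

Boundary ∂_2: C_2 → C_1 acts by ∂[p,q,r] = [q,r] − [p,r] + [p,q]. For instance
  ∂[1,3,5] = [3,5] − [1,5] + [1,3],
  ∂[2,3,5] = [3,5] − [2,5] + [2,3].
This gives a 12×6 integer matrix of rank 6; reducing to Smith normal form yields diagonal entries (1,1,1,1,1,1).

Computing H_k = (kernel of ∂_k) / (image of ∂_{k+1}):

  H_0: rank C_0 − rank ∂_1 = 6 − 5 = 1, and the invariant factors of ∂_1 are all 1, so H_0 = Z.
  H_1: rank ker ∂_1 − rank ∂_2 = (12 − 5) − 6 = 1, and the invariant factors of ∂_2 are all 1, so H_1 = Z.
  H_2: rank ker ∂_2 − rank ∂_3 = (6 − 6) − 0 = 0, and there is no ∂_3, so H_2 = 0.

(K is a triangulation of the cylinder S^1 x I.)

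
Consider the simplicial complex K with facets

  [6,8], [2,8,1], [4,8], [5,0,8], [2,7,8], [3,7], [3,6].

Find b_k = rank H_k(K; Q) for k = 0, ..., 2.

b_0 = 1, b_1 = 1, b_2 = 0.

Take the total order 0 < 1 < 2 < 3 < 4 < 5 < 6 < 7 < 8 on the vertex set. Then K (dimension 2) consists of the simplices:

  0-simplices (9): [0], [1], [2], [3], [4], [5], [6], [7], [8]
  1-simplices (12): [0,5], [0,8], [1,2], [1,8], [2,7], [2,8], [3,6], [3,7], [4,8], [5,8], [6,8], [7,8]
  2-simplices (3): [0,5,8], [1,2,8], [2,7,8]

giving chain groups C_0 ≅ Z^9, C_1 ≅ Z^12, C_2 ≅ Z^3.

∂_1: C_1 → C_0 is given by ∂[p,q] = [q] − [p].
The resulting 9×12 matrix has rank 8, and its Smith normal form has invariant factors (1,1,1,1,1,1,1,1).

The boundary map ∂_2: C_2 → C_1 maps a triangle to the signed sum of its edges. For instance
  ∂[2,7,8] = [7,8] − [2,8] + [2,7],
  ∂[1,2,8] = [2,8] − [1,8] + [1,2].
The 12×3 boundary matrix has rank 3 and Smith normal form diag(1,1,1).

Computing H_k = (kernel of ∂_k) / (image of ∂_{k+1}):

  H_0: rank C_0 − rank ∂_1 = 9 − 8 = 1, and the invariant factors of ∂_1 are all 1, so H_0 ≅ Z.
  H_1: rank ker ∂_1 − rank ∂_2 = (12 − 8) − 3 = 1, and the invariant factors of ∂_2 are all 1, so H_1 ≅ Z.
  H_2: rank ker ∂_2 − rank ∂_3 = (3 − 3) − 0 = 0, and there is no ∂_3, so H_2 ≅ 0.

As a check, the Euler characteristic is 9 − 12 + 3 = 0, which agrees with 1 − 1 + 0 = 0.

Hence the Betti numbers are b_0 = 1, b_1 = 1, b_2 = 0.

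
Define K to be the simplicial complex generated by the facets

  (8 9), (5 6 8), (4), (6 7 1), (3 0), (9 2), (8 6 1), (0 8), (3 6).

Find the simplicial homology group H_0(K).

H_0 = Z^2.

Fix the vertex order 0 < 1 < 2 < 3 < 4 < 5 < 6 < 7 < 8 < 9 and write every simplex with vertices in increasing order. Then dim K = 2 and the simplices of K are:

  0-simplices (10): [0], [1], [2], [3], [4], [5], [6], [7], [8], [9]
  1-simplices (12): [0,3], [0,8], [1,6], [1,7], [1,8], [2,9], [3,6], [5,6], [5,8], [6,7], [6,8], [8,9]
  2-simplices (3): [1,6,7], [1,6,8], [5,6,8]

so the chain groups are C_0 ≅ Z^10, C_1 ≅ Z^12, C_2 ≅ Z^3.

∂_1: C_1 → C_0 sends each edge [p,q] (with p < q) to q − p. For instance
  ∂[5,6] = [6] − [5].
As a 10×12 matrix over Z this has rank 8, with invariant factors (1,1,1,1,1,1,1,1).

∂_2: C_2 → C_1 sends each 2-simplex [p,q,r] to [q,r] − [p,r] + [p,q]. For instance
  ∂[1,6,8] = [6,8] − [1,8] + [1,6],
  ∂[5,6,8] = [6,8] − [5,8] + [5,6].
The 12×3 boundary matrix has rank 3 and Smith normal form diag(1,1,1).

From H_k ≅ ker(∂_k) / im(∂_{k+1}) we obtain:

  H_0: rank C_0 − rank ∂_1 = 10 − 8 = 2, and the invariant factors of ∂_1 are all 1, so H_0 ≅ Z^2.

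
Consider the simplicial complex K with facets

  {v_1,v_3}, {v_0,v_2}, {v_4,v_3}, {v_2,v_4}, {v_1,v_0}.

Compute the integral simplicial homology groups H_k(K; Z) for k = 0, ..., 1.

Order the vertices as v_0 < v_1 < v_2 < v_3 < v_4. Listing each simplex with vertices in this order, K has dimension 1 with simplices:

  0-simplices (5): [v_0], [v_1], [v_2], [v_3], [v_4]
  1-simplices (5): [v_0,v_1], [v_0,v_2], [v_1,v_3], [v_2,v_4], [v_3,v_4]

Hence C_0 ≅ Z^5, C_1 ≅ Z^5.

∂_1: C_1 → C_0 is given by ∂[p,q] = [q] − [p].
The 5×5 boundary matrix has rank 4 and Smith normal form diag(1,1,1,1).

Now H_k = ker ∂_k / im ∂_{k+1}, so:

  H_0: rank C_0 − rank ∂_1 = 5 − 4 = 1, and the invariant factors of ∂_1 are all 1, so H_0 ≅ Z.
  H_1: rank ker ∂_1 − rank ∂_2 = (5 − 4) − 0 = 1, and there is no ∂_2, so H_1 ≅ Z.

As a check, the Euler characteristic is 5 − 5 = 0, which agrees with 1 − 1 = 0.

H_0 = Z,  H_1 = Z.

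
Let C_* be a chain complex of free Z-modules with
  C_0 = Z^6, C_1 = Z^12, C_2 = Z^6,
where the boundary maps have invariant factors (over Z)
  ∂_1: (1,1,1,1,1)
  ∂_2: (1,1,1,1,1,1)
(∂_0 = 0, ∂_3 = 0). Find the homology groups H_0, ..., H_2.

H_0 = Z,  H_1 = Z,  H_2 = 0.

H_0: b_0 = 6 − 0 − 5 = 1; torsion from ∂_1 factors > 1: none. So H_0 = Z.
H_1: b_1 = 12 − 5 − 6 = 1; torsion from ∂_2 factors > 1: none. So H_1 = Z.
H_2: b_2 = 6 − 6 − 0 = 0; torsion from ∂_3 factors > 1: none. So H_2 = 0.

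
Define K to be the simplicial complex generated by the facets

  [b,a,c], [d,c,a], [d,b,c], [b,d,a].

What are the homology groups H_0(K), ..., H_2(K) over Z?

Take the total order a < b < c < d on the vertex set. Then K (dimension 2) consists of the simplices:

  0-simplices (4): a, b, c, d
  1-simplices (6): ab, ac, ad, bc, bd, cd
  2-simplices (4): abc, abd, acd, bcd

so the chain groups are C_0 ≅ Z^4, C_1 ≅ Z^6, C_2 ≅ Z^4.

Boundary ∂_1: C_1 → C_0 is given by ∂[p,q] = [q] − [p]. For instance
  ∂bd = d − b.
This gives a 4×6 integer matrix of rank 3; reducing to Smith normal form yields diagonal entries (1,1,1).

The boundary map ∂_2: C_2 → C_1 sends each 2-simplex [p,q,r] to [q,r] − [p,r] + [p,q]. For instance
  ∂acd = cd − ad + ac,
  ∂bcd = cd − bd + bc.
As a 6×4 matrix over Z this has rank 3, with invariant factors (1,1,1).

Reading off H_k = ker ∂_k / im ∂_{k+1}:

  H_0: rank C_0 − rank ∂_1 = 4 − 3 = 1, and the invariant factors of ∂_1 are all 1, so H_0 ≅ Z.
  H_1: rank ker ∂_1 − rank ∂_2 = (6 − 3) − 3 = 0, and the invariant factors of ∂_2 are all 1, so H_1 ≅ 0.
  H_2: rank ker ∂_2 − rank ∂_3 = (4 − 3) − 0 = 1, and there is no ∂_3, so H_2 ≅ Z.

(K is a triangulation of the 2-sphere S^2.)

H_0 = Z,  H_1 = 0,  H_2 = Z.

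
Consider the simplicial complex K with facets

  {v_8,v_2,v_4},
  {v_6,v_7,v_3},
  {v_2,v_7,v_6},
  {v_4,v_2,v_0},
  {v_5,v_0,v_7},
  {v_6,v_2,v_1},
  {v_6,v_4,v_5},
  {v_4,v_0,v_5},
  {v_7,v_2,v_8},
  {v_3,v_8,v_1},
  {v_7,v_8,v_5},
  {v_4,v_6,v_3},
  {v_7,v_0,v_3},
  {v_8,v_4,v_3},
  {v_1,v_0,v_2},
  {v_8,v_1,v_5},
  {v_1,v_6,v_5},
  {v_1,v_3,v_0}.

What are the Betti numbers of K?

Fix the vertex order v_0 < v_1 < v_2 < v_3 < v_4 < v_5 < v_6 < v_7 < v_8 and write every simplex with vertices in increasing order. Then dim K = 2 and the simplices of K are:

  0-simplices (9): [v_0], [v_1], [v_2], [v_3], [v_4], [v_5], [v_6], [v_7], [v_8]
  1-simplices (27): (27 of them)
  2-simplices (18): (18 of them)

giving chain groups C_0 ≅ Z^9, C_1 ≅ Z^27, C_2 ≅ Z^18.

The boundary map ∂_1: C_1 → C_0 is given by ∂[p,q] = [q] − [p]. For instance
  ∂[v_3,v_8] = [v_8] − [v_3].
This gives a 9×27 integer matrix of rank 8; reducing to Smith normal form yields diagonal entries (1,1,1,1,1,1,1,1).

Boundary ∂_2: C_2 → C_1 maps a triangle to the signed sum of its edges. For instance
  ∂[v_1,v_5,v_6] = [v_5,v_6] − [v_1,v_6] + [v_1,v_5],
  ∂[v_0,v_5,v_7] = [v_5,v_7] − [v_0,v_7] + [v_0,v_5].
As a 27×18 matrix over Z this has rank 17, with invariant factors (1,1,1,1,1,1,1,1,1,1,1,1,1,1,1,1,1).

Computing H_k = (kernel of ∂_k) / (image of ∂_{k+1}):

  H_0: rank C_0 − rank ∂_1 = 9 − 8 = 1, and the invariant factors of ∂_1 are all 1, so H_0 = Z.
  H_1: rank ker ∂_1 − rank ∂_2 = (27 − 8) − 17 = 2, and the invariant factors of ∂_2 are all 1, so H_1 = Z^2.
  H_2: rank ker ∂_2 − rank ∂_3 = (18 − 17) − 0 = 1, and there is no ∂_3, so H_2 = Z.

As a check, the Euler characteristic is 9 − 27 + 18 = 0, which agrees with 1 − 2 + 1 = 0.

Hence the Betti numbers are b_0 = 1, b_1 = 2, b_2 = 1.

b_0 = 1, b_1 = 2, b_2 = 1.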